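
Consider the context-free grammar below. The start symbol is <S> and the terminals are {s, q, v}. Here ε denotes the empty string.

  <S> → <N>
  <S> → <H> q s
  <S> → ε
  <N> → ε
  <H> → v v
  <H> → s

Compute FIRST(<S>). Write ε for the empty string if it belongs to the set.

FIRST(<N>) = {ε}
FIRST(<H>) = {s, v}
FIRST(<S>) = {ε, s, v}  (via <N>, <H> q s)

{ε, s, v}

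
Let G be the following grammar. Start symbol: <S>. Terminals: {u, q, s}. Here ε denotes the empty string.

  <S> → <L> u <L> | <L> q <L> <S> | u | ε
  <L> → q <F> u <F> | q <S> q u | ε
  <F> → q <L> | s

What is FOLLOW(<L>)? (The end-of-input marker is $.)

FIRST(<L>): from <L>→q <F> u <F> we get {q}; from <L>→q <S> q u we get {q}; from <L>→ε we get {ε}. So FIRST(<L>) = {ε, q}.
FIRST(<F>): from <F>→q <L> we get {q}; from <F>→s we get {s}. So FIRST(<F>) = {q, s}.
FIRST(<S>): from <S>→<L> u <L> we get {q, u}; from <S>→<L> q <L> <S> we get {q}; from <S>→u we get {u}; from <S>→ε we get {ε}. So FIRST(<S>) = {ε, q, u}.
FOLLOW(<S>) includes $ since <S> is the start symbol.
FOLLOW(<S>): in <S>→<L> q <L> <S>, the suffix after <S> is empty (adds nothing new); in <L>→q <S> q u, <S> is followed by q u with FIRST {q}. Thus FOLLOW(<S>) = {$, q}.
FOLLOW(<L>): in <S>→<L> u <L> (occurrence 1), <L> is followed by u <L> with FIRST {u}; in <S>→<L> u <L> (occurrence 2), the suffix after <L> is empty, so FOLLOW(<L>) ⊇ FOLLOW(<S>) = {$, q}; in <S>→<L> q <L> <S> (occurrence 1), <L> is followed by q <L> <S> with FIRST {q}; in <S>→<L> q <L> <S> (occurrence 2), <L> is followed by <S> with FIRST {ε, q, u}; in <S>→<L> q <L> <S> (occurrence 2), the suffix after <L> is nullable, so FOLLOW(<L>) ⊇ FOLLOW(<S>) = {$, q}; in <F>→q <L>, the suffix after <L> is empty, so FOLLOW(<L>) ⊇ FOLLOW(<F>) = {$, q, u}. Thus FOLLOW(<L>) = {$, q, u}.
FOLLOW(<F>): in <L>→q <F> u <F> (occurrence 1), <F> is followed by u <F> with FIRST {u}; in <L>→q <F> u <F> (occurrence 2), the suffix after <F> is empty, so FOLLOW(<F>) ⊇ FOLLOW(<L>) = {$, q, u}. Thus FOLLOW(<F>) = {$, q, u}.

{$, q, u}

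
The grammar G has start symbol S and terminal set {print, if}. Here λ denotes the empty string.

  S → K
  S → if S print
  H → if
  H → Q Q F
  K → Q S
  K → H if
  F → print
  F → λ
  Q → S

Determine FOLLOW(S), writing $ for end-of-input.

FIRST(F) = {λ, print}
FIRST(S) = {if}  (via K)
FIRST(Q) = {if}  (via S)
FIRST(H) = {if}  (via Q Q F)
FIRST(K) = {if}  (via Q S, H if)
FOLLOW(S) includes $ since S is the start symbol.
FOLLOW(H): in K→H if, H is followed by if with FIRST {if}. Thus FOLLOW(H) = {if}.
FOLLOW(F): in H→Q Q F, the suffix after F is empty, so FOLLOW(F) ⊇ FOLLOW(H) = {if}. Thus FOLLOW(F) = {if}.
FOLLOW(Q): in H→Q Q F (occurrence 1), Q is followed by Q F with FIRST {if}; in H→Q Q F (occurrence 2), Q is followed by F with FIRST {λ, print}; in H→Q Q F (occurrence 2), the suffix after Q is nullable, so FOLLOW(Q) ⊇ FOLLOW(H) = {if}; in K→Q S, Q is followed by S with FIRST {if}. Thus FOLLOW(Q) = {if, print}.
FOLLOW(S): in S→if S print, S is followed by print with FIRST {print}; in K→Q S, the suffix after S is empty, so FOLLOW(S) ⊇ FOLLOW(K) = {$, if, print}; in Q→S, the suffix after S is empty, so FOLLOW(S) ⊇ FOLLOW(Q) = {if, print}. Thus FOLLOW(S) = {$, if, print}.
FOLLOW(K): in S→K, the suffix after K is empty, so FOLLOW(K) ⊇ FOLLOW(S) = {$, if, print}. Thus FOLLOW(K) = {$, if, print}.

{$, if, print}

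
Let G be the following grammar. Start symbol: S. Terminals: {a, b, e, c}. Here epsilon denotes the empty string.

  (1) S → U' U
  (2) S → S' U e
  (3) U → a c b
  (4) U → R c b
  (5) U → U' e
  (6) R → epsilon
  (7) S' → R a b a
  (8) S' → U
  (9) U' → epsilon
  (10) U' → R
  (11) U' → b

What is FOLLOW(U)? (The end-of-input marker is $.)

{$, a, b, c, e}

FIRST(R) = {epsilon}
FIRST(U') = {epsilon, b}  (via R)
FIRST(U) = {a, b, c, e}  (via R c b, U' e)
FIRST(S') = {a, b, c, e}  (via R a b a, U)
FIRST(S) = {a, b, c, e}  (via U' U, S' U e)
FOLLOW(S) includes $ since S is the start symbol.
FOLLOW(S): S appears on no right-hand side. Thus FOLLOW(S) = {$}.
FOLLOW(S'): in S→S' U e, S' is followed by U e with FIRST {a, b, c, e}. Thus FOLLOW(S') = {a, b, c, e}.
FOLLOW(U): in S→U' U, the suffix after U is empty, so FOLLOW(U) ⊇ FOLLOW(S) = {$}; in S→S' U e, U is followed by e with FIRST {e}; in S'→U, the suffix after U is empty, so FOLLOW(U) ⊇ FOLLOW(S') = {a, b, c, e}. Thus FOLLOW(U) = {$, a, b, c, e}.
FOLLOW(U'): in S→U' U, U' is followed by U with FIRST {a, b, c, e}; in U→U' e, U' is followed by e with FIRST {e}. Thus FOLLOW(U') = {a, b, c, e}.
FOLLOW(R): in U→R c b, R is followed by c b with FIRST {c}; in S'→R a b a, R is followed by a b a with FIRST {a}; in U'→R, the suffix after R is empty, so FOLLOW(R) ⊇ FOLLOW(U') = {a, b, c, e}. Thus FOLLOW(R) = {a, b, c, e}.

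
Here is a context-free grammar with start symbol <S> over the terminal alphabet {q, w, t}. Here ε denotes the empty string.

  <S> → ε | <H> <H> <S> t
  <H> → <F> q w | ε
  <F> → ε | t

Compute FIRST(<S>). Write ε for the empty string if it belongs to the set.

{ε, q, t}

FIRST(<F>) = {ε, t}
FIRST(<H>) = {ε, q, t}  (via <F> q w)
FIRST(<S>) = {ε, q, t}  (via <H> <H> <S> t)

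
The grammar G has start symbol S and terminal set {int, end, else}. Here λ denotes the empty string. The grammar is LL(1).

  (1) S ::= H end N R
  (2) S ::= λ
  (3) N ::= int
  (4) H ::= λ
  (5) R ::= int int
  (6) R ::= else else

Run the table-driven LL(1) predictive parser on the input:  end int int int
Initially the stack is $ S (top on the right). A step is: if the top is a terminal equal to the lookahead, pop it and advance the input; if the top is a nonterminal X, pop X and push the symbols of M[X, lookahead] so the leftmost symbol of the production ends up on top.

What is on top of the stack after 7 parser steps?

int

step 1: stack=$ S  input=end int int int $  — expand S ::= H end N R
step 2: stack=$ R N end H  input=end int int int $  — expand H ::= λ
step 3: stack=$ R N end  input=end int int int $  — match end
step 4: stack=$ R N  input=int int int $  — expand N ::= int
step 5: stack=$ R int  input=int int int $  — match int
step 6: stack=$ R  input=int int $  — expand R ::= int int
step 7: stack=$ int int  input=int int $  — match int
Stack after step 7: $ int (top = int).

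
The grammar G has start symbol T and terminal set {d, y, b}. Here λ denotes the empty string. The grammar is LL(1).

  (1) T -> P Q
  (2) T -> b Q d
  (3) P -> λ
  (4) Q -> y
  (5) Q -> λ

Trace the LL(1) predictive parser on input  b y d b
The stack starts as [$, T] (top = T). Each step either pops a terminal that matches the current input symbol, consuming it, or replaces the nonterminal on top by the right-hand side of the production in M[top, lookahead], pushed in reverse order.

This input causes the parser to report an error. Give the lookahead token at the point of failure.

step 1: stack=$ T  input=b y d b $  — expand T -> b Q d
step 2: stack=$ d Q b  input=b y d b $  — match b
step 3: stack=$ d Q  input=y d b $  — expand Q -> y
step 4: stack=$ d y  input=y d b $  — match y
step 5: stack=$ d  input=d b $  — match d
step 6: stack=$  input=b $  — error: stack empty but input remains

b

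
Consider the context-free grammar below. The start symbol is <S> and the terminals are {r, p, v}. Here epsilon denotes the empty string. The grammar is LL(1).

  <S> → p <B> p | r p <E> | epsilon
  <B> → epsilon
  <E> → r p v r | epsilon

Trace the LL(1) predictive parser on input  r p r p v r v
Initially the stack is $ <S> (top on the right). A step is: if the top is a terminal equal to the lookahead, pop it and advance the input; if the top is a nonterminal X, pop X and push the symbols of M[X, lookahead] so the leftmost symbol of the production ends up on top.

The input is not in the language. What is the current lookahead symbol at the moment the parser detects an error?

step 1: stack=$ <S>  input=r p r p v r v $  — expand <S> → r p <E>
step 2: stack=$ <E> p r  input=r p r p v r v $  — match r
step 3: stack=$ <E> p  input=p r p v r v $  — match p
step 4: stack=$ <E>  input=r p v r v $  — expand <E> → r p v r
step 5: stack=$ r v p r  input=r p v r v $  — match r
step 6: stack=$ r v p  input=p v r v $  — match p
step 7: stack=$ r v  input=v r v $  — match v
step 8: stack=$ r  input=r v $  — match r
step 9: stack=$  input=v $  — error: stack empty but input remains

v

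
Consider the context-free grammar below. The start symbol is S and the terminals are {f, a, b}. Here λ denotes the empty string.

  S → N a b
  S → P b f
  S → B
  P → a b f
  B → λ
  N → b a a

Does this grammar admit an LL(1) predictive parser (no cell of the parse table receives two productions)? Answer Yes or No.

FIRST(S) = {λ, a, b}
FIRST(P) = {a}
FIRST(B) = {λ}
FIRST(N) = {b}
FOLLOW(S) = {$}
FOLLOW(P) = {b}
FOLLOW(B) = {$}
FOLLOW(N) = {a}
Each cell of M receives at most one production.

Yes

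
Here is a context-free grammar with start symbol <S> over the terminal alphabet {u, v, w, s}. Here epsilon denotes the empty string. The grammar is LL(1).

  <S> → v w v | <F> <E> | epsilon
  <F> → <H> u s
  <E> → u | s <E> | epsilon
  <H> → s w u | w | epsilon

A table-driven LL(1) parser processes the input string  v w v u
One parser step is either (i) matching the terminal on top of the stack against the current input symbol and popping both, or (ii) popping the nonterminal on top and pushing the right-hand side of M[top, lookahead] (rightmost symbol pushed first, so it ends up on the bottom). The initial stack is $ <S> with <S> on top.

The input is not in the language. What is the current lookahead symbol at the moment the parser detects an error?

u

     Stack    Input      Action
  1  $ <S>    v w v u $  expand <S> → v w v
  2  $ v w v  v w v u $  match v
  3  $ v w    w v u $    match w
  4  $ v      v u $      match v
  5  $        u $        error: stack empty but input remains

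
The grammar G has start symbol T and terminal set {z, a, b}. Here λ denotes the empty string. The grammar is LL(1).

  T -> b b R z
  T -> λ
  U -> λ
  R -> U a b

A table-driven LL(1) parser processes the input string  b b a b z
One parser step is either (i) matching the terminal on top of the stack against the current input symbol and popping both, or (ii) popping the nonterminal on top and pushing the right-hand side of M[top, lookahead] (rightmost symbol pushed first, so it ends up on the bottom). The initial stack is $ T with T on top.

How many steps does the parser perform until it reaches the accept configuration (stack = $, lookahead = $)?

     Stack      Input        Action
  1  $ T        b b a b z $  expand T -> b b R z
  2  $ z R b b  b b a b z $  match b
  3  $ z R b    b a b z $    match b
  4  $ z R      a b z $      expand R -> U a b
  5  $ z b a U  a b z $      expand U -> λ
  6  $ z b a    a b z $      match a
  7  $ z b      b z $        match b
  8  $ z        z $          match z
Accept reached after 8 steps.

8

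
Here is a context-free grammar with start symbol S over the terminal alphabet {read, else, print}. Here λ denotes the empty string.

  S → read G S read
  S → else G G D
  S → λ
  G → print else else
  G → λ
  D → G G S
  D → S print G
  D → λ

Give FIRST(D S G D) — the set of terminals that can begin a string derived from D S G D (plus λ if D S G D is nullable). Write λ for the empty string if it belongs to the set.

FIRST(S): from S→read G S read we get {read}; from S→else G G D we get {else}; from S→λ we get {λ}. So FIRST(S) = {λ, else, read}.
FIRST(G): from G→print else else we get {print}; from G→λ we get {λ}. So FIRST(G) = {λ, print}.
FIRST(D): from D→G G S we get {λ, else, print, read}; from D→S print G we get {else, print, read}; from D→λ we get {λ}. So FIRST(D) = {λ, else, print, read}.
FIRST(D S G D): take FIRST of each symbol in turn, carrying on past any symbol whose FIRST contains λ; result {λ, else, print, read}.

{λ, else, print, read}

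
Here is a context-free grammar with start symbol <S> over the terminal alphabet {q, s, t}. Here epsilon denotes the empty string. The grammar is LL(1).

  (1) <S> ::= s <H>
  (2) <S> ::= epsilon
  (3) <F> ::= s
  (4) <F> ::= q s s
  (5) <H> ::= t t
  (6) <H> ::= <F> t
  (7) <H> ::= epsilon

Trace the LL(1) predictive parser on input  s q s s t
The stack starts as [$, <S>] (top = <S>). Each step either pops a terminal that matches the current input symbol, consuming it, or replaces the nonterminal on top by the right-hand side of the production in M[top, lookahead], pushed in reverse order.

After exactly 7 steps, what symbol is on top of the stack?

t

step 1: stack=$ <S>  input=s q s s t $  — expand <S> ::= s <H>
step 2: stack=$ <H> s  input=s q s s t $  — match s
step 3: stack=$ <H>  input=q s s t $  — expand <H> ::= <F> t
step 4: stack=$ t <F>  input=q s s t $  — expand <F> ::= q s s
step 5: stack=$ t s s q  input=q s s t $  — match q
step 6: stack=$ t s s  input=s s t $  — match s
step 7: stack=$ t s  input=s t $  — match s
Stack after step 7: $ t (top = t).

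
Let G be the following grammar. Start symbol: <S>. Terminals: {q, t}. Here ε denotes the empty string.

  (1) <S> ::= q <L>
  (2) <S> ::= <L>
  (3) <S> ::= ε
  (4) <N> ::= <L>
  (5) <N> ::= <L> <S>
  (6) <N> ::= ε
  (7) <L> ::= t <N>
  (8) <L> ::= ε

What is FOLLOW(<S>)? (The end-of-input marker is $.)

FIRST(<L>) = {ε, t}
FIRST(<S>) = {ε, q, t}  (via <L>)
FIRST(<N>) = {ε, q, t}  (via <L>, <L> <S>)
FOLLOW(<S>) includes $ since <S> is the start symbol.
FOLLOW(<S>): in <N>::=<L> <S>, the suffix after <S> is empty, so FOLLOW(<S>) ⊇ FOLLOW(<N>) = {$, q, t}. Thus FOLLOW(<S>) = {$, q, t}.
FOLLOW(<N>): in <L>::=t <N>, the suffix after <N> is empty, so FOLLOW(<N>) ⊇ FOLLOW(<L>) = {$, q, t}. Thus FOLLOW(<N>) = {$, q, t}.
FOLLOW(<L>): in <S>::=q <L>, the suffix after <L> is empty, so FOLLOW(<L>) ⊇ FOLLOW(<S>) = {$, q, t}; in <S>::=<L>, the suffix after <L> is empty, so FOLLOW(<L>) ⊇ FOLLOW(<S>) = {$, q, t}; in <N>::=<L>, the suffix after <L> is empty, so FOLLOW(<L>) ⊇ FOLLOW(<N>) = {$, q, t}; in <N>::=<L> <S>, <L> is followed by <S> with FIRST {ε, q, t}; in <N>::=<L> <S>, the suffix after <L> is nullable, so FOLLOW(<L>) ⊇ FOLLOW(<N>) = {$, q, t}. Thus FOLLOW(<L>) = {$, q, t}.

{$, q, t}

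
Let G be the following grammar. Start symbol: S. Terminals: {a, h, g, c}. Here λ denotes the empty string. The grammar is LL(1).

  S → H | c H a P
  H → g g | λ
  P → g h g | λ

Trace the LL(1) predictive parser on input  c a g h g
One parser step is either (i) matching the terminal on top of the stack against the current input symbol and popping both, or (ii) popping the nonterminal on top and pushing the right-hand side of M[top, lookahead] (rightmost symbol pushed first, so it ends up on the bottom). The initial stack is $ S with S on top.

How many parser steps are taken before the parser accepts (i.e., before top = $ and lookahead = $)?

     Stack      Input        Action
  1  $ S        c a g h g $  expand S → c H a P
  2  $ P a H c  c a g h g $  match c
  3  $ P a H    a g h g $    expand H → λ
  4  $ P a      a g h g $    match a
  5  $ P        g h g $      expand P → g h g
  6  $ g h g    g h g $      match g
  7  $ g h      h g $        match h
  8  $ g        g $          match g
Accept reached after 8 steps.

8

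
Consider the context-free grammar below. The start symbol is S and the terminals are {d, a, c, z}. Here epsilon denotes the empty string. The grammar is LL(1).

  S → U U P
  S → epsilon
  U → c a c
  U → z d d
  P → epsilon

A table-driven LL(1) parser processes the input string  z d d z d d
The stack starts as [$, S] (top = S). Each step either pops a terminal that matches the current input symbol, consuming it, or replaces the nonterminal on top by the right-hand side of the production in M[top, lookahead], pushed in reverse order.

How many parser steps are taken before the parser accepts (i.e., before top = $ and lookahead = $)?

      Stack        Input          Action
   1  $ S          z d d z d d $  expand S → U U P
   2  $ P U U      z d d z d d $  expand U → z d d
   3  $ P U d d z  z d d z d d $  match z
   4  $ P U d d    d d z d d $    match d
   5  $ P U d      d z d d $      match d
   6  $ P U        z d d $        expand U → z d d
   7  $ P d d z    z d d $        match z
   8  $ P d d      d d $          match d
   9  $ P d        d $            match d
  10  $ P          $              expand P → epsilon
Accept reached after 10 steps.

10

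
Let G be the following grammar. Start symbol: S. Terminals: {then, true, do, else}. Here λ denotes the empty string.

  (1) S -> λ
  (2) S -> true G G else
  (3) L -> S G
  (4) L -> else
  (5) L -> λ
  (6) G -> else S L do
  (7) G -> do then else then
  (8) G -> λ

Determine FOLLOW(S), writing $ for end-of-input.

FIRST(S) = {λ, true}
FIRST(G) = {λ, do, else}
FIRST(L) = {λ, do, else, true}  (via S G)
FOLLOW(S) includes $ since S is the start symbol.
FOLLOW(L): in G->else S L do, L is followed by do with FIRST {do}. Thus FOLLOW(L) = {do}.
FOLLOW(S): in L->S G, S is followed by G with FIRST {λ, do, else}; in L->S G, the suffix after S is nullable, so FOLLOW(S) ⊇ FOLLOW(L) = {do}; in G->else S L do, S is followed by L do with FIRST {do, else, true}. Thus FOLLOW(S) = {$, do, else, true}.
FOLLOW(G): in S->true G G else (occurrence 1), G is followed by G else with FIRST {do, else}; in S->true G G else (occurrence 2), G is followed by else with FIRST {else}; in L->S G, the suffix after G is empty, so FOLLOW(G) ⊇ FOLLOW(L) = {do}. Thus FOLLOW(G) = {do, else}.

{$, do, else, true}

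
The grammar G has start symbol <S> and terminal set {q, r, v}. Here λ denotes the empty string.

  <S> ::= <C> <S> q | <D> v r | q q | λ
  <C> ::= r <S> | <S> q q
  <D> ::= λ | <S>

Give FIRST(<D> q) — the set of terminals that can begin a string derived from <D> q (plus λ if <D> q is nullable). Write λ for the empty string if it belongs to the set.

{q, r, v}

FIRST(<S>): from <S>::=<C> <S> q we get {q, r, v}; from <S>::=<D> v r we get {q, r, v}; from <S>::=q q we get {q}; from <S>::=λ we get {λ}. So FIRST(<S>) = {λ, q, r, v}.
FIRST(<C>): from <C>::=r <S> we get {r}; from <C>::=<S> q q we get {q, r, v}. So FIRST(<C>) = {q, r, v}.
FIRST(<D>): from <D>::=λ we get {λ}; from <D>::=<S> we get {λ, q, r, v}. So FIRST(<D>) = {λ, q, r, v}.
FIRST(<D> q): take FIRST of each symbol in turn, carrying on past any symbol whose FIRST contains λ; result {q, r, v}.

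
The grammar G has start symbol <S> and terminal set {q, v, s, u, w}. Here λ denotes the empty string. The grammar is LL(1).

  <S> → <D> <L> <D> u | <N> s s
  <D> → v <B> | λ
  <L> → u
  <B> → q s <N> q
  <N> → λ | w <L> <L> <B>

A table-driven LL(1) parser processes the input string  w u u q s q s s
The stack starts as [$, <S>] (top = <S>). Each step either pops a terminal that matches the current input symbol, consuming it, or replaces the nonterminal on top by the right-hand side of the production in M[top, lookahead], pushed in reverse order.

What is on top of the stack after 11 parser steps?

      Stack                Input              Action
   1  $ <S>                w u u q s q s s $  expand <S> → <N> s s
   2  $ s s <N>            w u u q s q s s $  expand <N> → w <L> <L> <B>
   3  $ s s <B> <L> <L> w  w u u q s q s s $  match w
   4  $ s s <B> <L> <L>    u u q s q s s $    expand <L> → u
   5  $ s s <B> <L> u      u u q s q s s $    match u
   6  $ s s <B> <L>        u q s q s s $      expand <L> → u
   7  $ s s <B> u          u q s q s s $      match u
   8  $ s s <B>            q s q s s $        expand <B> → q s <N> q
   9  $ s s q <N> s q      q s q s s $        match q
  10  $ s s q <N> s        s q s s $          match s
  11  $ s s q <N>          q s s $            expand <N> → λ
Stack after step 11: $ s s q (top = q).

q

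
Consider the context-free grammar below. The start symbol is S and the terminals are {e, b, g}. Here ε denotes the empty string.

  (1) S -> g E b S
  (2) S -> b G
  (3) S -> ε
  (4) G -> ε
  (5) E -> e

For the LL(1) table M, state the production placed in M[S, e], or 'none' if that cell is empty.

none

FIRST(S): from S->g E b S we get {g}; from S->b G we get {b}; from S->ε we get {ε}. So FIRST(S) = {ε, b, g}.
FIRST(G): from G->ε we get {ε}. So FIRST(G) = {ε}.
FIRST(E): from E->e we get {e}. So FIRST(E) = {e}.
FOLLOW(S) includes $ since S is the start symbol.
FOLLOW(S): in S->g E b S, the suffix after S is empty (adds nothing new). Thus FOLLOW(S) = {$}.
For S -> g E b S: FIRST(g E b S) = {g}, so it goes in M[S, t] for t ∈ {g}.
For S -> b G: FIRST(b G) = {b}, so it goes in M[S, t] for t ∈ {b}.
For S -> ε: FIRST(ε) = {ε}, so it goes in M[S, t] for t ∈ {}; since ε ∈ FIRST, also for every t ∈ FOLLOW(S) = {$}.
None of these place a production in M[S, e].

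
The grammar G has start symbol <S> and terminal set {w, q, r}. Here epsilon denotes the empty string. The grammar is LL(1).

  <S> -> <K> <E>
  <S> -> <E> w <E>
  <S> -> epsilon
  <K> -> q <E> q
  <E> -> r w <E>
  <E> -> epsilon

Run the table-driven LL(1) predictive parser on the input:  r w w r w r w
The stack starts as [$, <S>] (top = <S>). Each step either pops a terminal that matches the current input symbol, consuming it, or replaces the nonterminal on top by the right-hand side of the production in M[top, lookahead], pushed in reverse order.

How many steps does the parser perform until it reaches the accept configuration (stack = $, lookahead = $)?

13

step 1: stack=$ <S>  input=r w w r w r w $  — expand <S> -> <E> w <E>
step 2: stack=$ <E> w <E>  input=r w w r w r w $  — expand <E> -> r w <E>
step 3: stack=$ <E> w <E> w r  input=r w w r w r w $  — match r
step 4: stack=$ <E> w <E> w  input=w w r w r w $  — match w
step 5: stack=$ <E> w <E>  input=w r w r w $  — expand <E> -> epsilon
step 6: stack=$ <E> w  input=w r w r w $  — match w
step 7: stack=$ <E>  input=r w r w $  — expand <E> -> r w <E>
step 8: stack=$ <E> w r  input=r w r w $  — match r
step 9: stack=$ <E> w  input=w r w $  — match w
step 10: stack=$ <E>  input=r w $  — expand <E> -> r w <E>
step 11: stack=$ <E> w r  input=r w $  — match r
step 12: stack=$ <E> w  input=w $  — match w
step 13: stack=$ <E>  input=$  — expand <E> -> epsilon
Accept reached after 13 steps.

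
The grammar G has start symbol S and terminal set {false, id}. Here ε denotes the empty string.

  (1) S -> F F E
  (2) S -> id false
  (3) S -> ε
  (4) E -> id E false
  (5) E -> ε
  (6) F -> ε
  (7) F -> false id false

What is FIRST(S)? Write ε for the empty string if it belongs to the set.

FIRST(E) = {ε, id}
FIRST(F) = {ε, false}
FIRST(S) = {ε, false, id}  (via F F E)

{ε, false, id}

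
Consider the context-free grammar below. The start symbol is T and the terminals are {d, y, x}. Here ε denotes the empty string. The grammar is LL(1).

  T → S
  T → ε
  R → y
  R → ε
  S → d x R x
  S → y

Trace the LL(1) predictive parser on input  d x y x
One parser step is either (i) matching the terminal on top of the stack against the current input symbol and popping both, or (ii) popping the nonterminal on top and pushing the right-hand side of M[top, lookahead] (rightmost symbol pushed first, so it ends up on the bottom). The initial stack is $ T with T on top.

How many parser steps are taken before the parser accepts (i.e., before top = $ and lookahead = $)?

7

step 1: stack=$ T  input=d x y x $  — expand T → S
step 2: stack=$ S  input=d x y x $  — expand S → d x R x
step 3: stack=$ x R x d  input=d x y x $  — match d
step 4: stack=$ x R x  input=x y x $  — match x
step 5: stack=$ x R  input=y x $  — expand R → y
step 6: stack=$ x y  input=y x $  — match y
step 7: stack=$ x  input=x $  — match x
Accept reached after 7 steps.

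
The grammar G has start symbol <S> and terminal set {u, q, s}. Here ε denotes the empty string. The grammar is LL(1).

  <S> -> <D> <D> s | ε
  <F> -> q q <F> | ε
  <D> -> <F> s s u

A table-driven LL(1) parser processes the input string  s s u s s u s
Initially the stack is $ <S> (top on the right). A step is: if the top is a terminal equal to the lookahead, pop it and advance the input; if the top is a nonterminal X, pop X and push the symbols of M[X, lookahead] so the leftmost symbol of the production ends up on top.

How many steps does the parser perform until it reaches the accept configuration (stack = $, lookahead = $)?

step 1: stack=$ <S>  input=s s u s s u s $  — expand <S> -> <D> <D> s
step 2: stack=$ s <D> <D>  input=s s u s s u s $  — expand <D> -> <F> s s u
step 3: stack=$ s <D> u s s <F>  input=s s u s s u s $  — expand <F> -> ε
step 4: stack=$ s <D> u s s  input=s s u s s u s $  — match s
step 5: stack=$ s <D> u s  input=s u s s u s $  — match s
step 6: stack=$ s <D> u  input=u s s u s $  — match u
step 7: stack=$ s <D>  input=s s u s $  — expand <D> -> <F> s s u
step 8: stack=$ s u s s <F>  input=s s u s $  — expand <F> -> ε
step 9: stack=$ s u s s  input=s s u s $  — match s
step 10: stack=$ s u s  input=s u s $  — match s
step 11: stack=$ s u  input=u s $  — match u
step 12: stack=$ s  input=s $  — match s
Accept reached after 12 steps.

12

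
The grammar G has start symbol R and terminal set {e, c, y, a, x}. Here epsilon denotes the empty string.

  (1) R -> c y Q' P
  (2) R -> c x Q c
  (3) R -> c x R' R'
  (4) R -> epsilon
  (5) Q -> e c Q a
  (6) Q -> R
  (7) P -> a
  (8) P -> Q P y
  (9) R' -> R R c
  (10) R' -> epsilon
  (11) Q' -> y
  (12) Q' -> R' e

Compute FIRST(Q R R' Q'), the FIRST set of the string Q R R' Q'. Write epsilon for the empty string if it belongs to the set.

FIRST(R) = {epsilon, c}
FIRST(Q) = {epsilon, c, e}  (via R)
FIRST(R') = {epsilon, c}  (via R R c)
FIRST(P) = {a, c, e}  (via Q P y)
FIRST(Q') = {c, e, y}  (via R' e)
FIRST(Q R R' Q'): take FIRST of each symbol in turn, carrying on past any symbol whose FIRST contains epsilon; result {c, e, y}.

{c, e, y}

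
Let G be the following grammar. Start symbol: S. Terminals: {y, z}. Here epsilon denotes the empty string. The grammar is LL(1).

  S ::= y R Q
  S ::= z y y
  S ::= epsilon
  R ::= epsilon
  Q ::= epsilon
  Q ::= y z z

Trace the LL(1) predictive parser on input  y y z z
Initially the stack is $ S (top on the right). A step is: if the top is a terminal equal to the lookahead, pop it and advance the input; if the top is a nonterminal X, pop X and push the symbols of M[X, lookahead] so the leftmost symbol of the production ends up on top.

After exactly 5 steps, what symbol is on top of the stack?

     Stack    Input      Action
  1  $ S      y y z z $  expand S ::= y R Q
  2  $ Q R y  y y z z $  match y
  3  $ Q R    y z z $    expand R ::= epsilon
  4  $ Q      y z z $    expand Q ::= y z z
  5  $ z z y  y z z $    match y
Stack after step 5: $ z z (top = z).

z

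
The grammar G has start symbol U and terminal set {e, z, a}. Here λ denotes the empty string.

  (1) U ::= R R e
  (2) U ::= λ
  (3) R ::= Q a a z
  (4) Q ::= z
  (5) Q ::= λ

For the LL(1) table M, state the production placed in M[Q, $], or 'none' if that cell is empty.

FIRST(Q): from Q::=z we get {z}; from Q::=λ we get {λ}. So FIRST(Q) = {λ, z}.
FIRST(R): from R::=Q a a z we get {a, z}. So FIRST(R) = {a, z}.
FIRST(U): from U::=R R e we get {a, z}; from U::=λ we get {λ}. So FIRST(U) = {λ, a, z}.
FOLLOW(U) includes $ since U is the start symbol.
FOLLOW(Q): in R::=Q a a z, Q is followed by a a z with FIRST {a}. Thus FOLLOW(Q) = {a}.
For Q ::= z: FIRST(z) = {z}, so it goes in M[Q, t] for t ∈ {z}.
For Q ::= λ: FIRST(λ) = {λ}, so it goes in M[Q, t] for t ∈ {}; since λ ∈ FIRST, also for every t ∈ FOLLOW(Q) = {a}.
None of these place a production in M[Q, $].

none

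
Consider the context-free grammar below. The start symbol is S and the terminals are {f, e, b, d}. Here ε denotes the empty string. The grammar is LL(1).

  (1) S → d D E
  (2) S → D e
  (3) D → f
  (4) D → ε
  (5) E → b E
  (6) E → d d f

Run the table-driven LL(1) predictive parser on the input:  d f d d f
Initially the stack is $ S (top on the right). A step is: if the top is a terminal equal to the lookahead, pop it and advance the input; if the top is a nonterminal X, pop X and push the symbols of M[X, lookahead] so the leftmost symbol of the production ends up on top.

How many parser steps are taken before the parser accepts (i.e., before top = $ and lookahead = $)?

8

step 1: stack=$ S  input=d f d d f $  — expand S → d D E
step 2: stack=$ E D d  input=d f d d f $  — match d
step 3: stack=$ E D  input=f d d f $  — expand D → f
step 4: stack=$ E f  input=f d d f $  — match f
step 5: stack=$ E  input=d d f $  — expand E → d d f
step 6: stack=$ f d d  input=d d f $  — match d
step 7: stack=$ f d  input=d f $  — match d
step 8: stack=$ f  input=f $  — match f
Accept reached after 8 steps.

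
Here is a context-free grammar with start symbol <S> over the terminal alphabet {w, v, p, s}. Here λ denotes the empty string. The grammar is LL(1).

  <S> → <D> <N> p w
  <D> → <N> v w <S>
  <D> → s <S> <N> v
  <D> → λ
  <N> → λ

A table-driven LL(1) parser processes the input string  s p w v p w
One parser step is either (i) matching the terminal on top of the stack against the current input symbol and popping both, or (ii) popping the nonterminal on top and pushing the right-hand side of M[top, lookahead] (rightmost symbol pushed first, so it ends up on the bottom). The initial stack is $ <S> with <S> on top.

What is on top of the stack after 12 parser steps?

step 1: stack=$ <S>  input=s p w v p w $  — expand <S> → <D> <N> p w
step 2: stack=$ w p <N> <D>  input=s p w v p w $  — expand <D> → s <S> <N> v
step 3: stack=$ w p <N> v <N> <S> s  input=s p w v p w $  — match s
step 4: stack=$ w p <N> v <N> <S>  input=p w v p w $  — expand <S> → <D> <N> p w
step 5: stack=$ w p <N> v <N> w p <N> <D>  input=p w v p w $  — expand <D> → λ
step 6: stack=$ w p <N> v <N> w p <N>  input=p w v p w $  — expand <N> → λ
step 7: stack=$ w p <N> v <N> w p  input=p w v p w $  — match p
step 8: stack=$ w p <N> v <N> w  input=w v p w $  — match w
step 9: stack=$ w p <N> v <N>  input=v p w $  — expand <N> → λ
step 10: stack=$ w p <N> v  input=v p w $  — match v
step 11: stack=$ w p <N>  input=p w $  — expand <N> → λ
step 12: stack=$ w p  input=p w $  — match p
Stack after step 12: $ w (top = w).

w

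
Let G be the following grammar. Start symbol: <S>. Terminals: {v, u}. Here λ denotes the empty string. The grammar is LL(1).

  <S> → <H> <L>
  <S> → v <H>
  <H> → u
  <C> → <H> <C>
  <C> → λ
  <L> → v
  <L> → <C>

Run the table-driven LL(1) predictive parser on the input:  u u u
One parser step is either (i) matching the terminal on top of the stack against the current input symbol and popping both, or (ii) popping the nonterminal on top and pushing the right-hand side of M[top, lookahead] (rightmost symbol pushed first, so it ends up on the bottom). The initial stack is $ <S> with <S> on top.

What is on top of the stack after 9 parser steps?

u

step 1: stack=$ <S>  input=u u u $  — expand <S> → <H> <L>
step 2: stack=$ <L> <H>  input=u u u $  — expand <H> → u
step 3: stack=$ <L> u  input=u u u $  — match u
step 4: stack=$ <L>  input=u u $  — expand <L> → <C>
step 5: stack=$ <C>  input=u u $  — expand <C> → <H> <C>
step 6: stack=$ <C> <H>  input=u u $  — expand <H> → u
step 7: stack=$ <C> u  input=u u $  — match u
step 8: stack=$ <C>  input=u $  — expand <C> → <H> <C>
step 9: stack=$ <C> <H>  input=u $  — expand <H> → u
Stack after step 9: $ <C> u (top = u).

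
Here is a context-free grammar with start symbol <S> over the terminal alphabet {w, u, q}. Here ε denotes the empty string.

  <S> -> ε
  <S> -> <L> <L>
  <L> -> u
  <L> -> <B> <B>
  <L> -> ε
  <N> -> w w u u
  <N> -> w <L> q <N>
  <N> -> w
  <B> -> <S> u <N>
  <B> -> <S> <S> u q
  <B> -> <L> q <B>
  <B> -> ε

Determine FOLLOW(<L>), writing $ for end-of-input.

FIRST(<N>): from <N>->w w u u we get {w}; from <N>->w <L> q <N> we get {w}; from <N>->w we get {w}. So FIRST(<N>) = {w}.
FIRST(<S>): from <S>->ε we get {ε}; from <S>-><L> <L> we get {ε, q, u}. So FIRST(<S>) = {ε, q, u}.
FIRST(<L>): from <L>->u we get {u}; from <L>-><B> <B> we get {ε, q, u}; from <L>->ε we get {ε}. So FIRST(<L>) = {ε, q, u}.
FIRST(<B>): from <B>-><S> u <N> we get {q, u}; from <B>-><S> <S> u q we get {q, u}; from <B>-><L> q <B> we get {q, u}; from <B>->ε we get {ε}. So FIRST(<B>) = {ε, q, u}.
FOLLOW(<S>) includes $ since <S> is the start symbol.
FOLLOW(<S>): in <B>-><S> u <N>, <S> is followed by u <N> with FIRST {u}; in <B>-><S> <S> u q (occurrence 1), <S> is followed by <S> u q with FIRST {q, u}; in <B>-><S> <S> u q (occurrence 2), <S> is followed by u q with FIRST {u}. Thus FOLLOW(<S>) = {$, q, u}.
FOLLOW(<L>): in <S>-><L> <L> (occurrence 1), <L> is followed by <L> with FIRST {ε, q, u}; in <S>-><L> <L> (occurrence 1), the suffix after <L> is nullable, so FOLLOW(<L>) ⊇ FOLLOW(<S>) = {$, q, u}; in <S>-><L> <L> (occurrence 2), the suffix after <L> is empty, so FOLLOW(<L>) ⊇ FOLLOW(<S>) = {$, q, u}; in <N>->w <L> q <N>, <L> is followed by q <N> with FIRST {q}; in <B>-><L> q <B>, <L> is followed by q <B> with FIRST {q}. Thus FOLLOW(<L>) = {$, q, u}.
FOLLOW(<B>): in <L>-><B> <B> (occurrence 1), <B> is followed by <B> with FIRST {ε, q, u}; in <L>-><B> <B> (occurrence 1), the suffix after <B> is nullable, so FOLLOW(<B>) ⊇ FOLLOW(<L>) = {$, q, u}; in <L>-><B> <B> (occurrence 2), the suffix after <B> is empty, so FOLLOW(<B>) ⊇ FOLLOW(<L>) = {$, q, u}; in <B>-><L> q <B>, the suffix after <B> is empty (adds nothing new). Thus FOLLOW(<B>) = {$, q, u}.
FOLLOW(<N>): in <N>->w <L> q <N>, the suffix after <N> is empty (adds nothing new); in <B>-><S> u <N>, the suffix after <N> is empty, so FOLLOW(<N>) ⊇ FOLLOW(<B>) = {$, q, u}. Thus FOLLOW(<N>) = {$, q, u}.

{$, q, u}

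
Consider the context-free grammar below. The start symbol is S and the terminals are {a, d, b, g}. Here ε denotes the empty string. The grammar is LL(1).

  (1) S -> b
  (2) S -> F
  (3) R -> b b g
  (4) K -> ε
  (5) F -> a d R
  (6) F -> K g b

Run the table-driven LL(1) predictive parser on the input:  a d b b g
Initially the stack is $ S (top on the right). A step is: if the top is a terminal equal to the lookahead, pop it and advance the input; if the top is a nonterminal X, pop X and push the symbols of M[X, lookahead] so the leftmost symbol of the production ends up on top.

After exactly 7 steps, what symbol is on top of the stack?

g

step 1: stack=$ S  input=a d b b g $  — expand S -> F
step 2: stack=$ F  input=a d b b g $  — expand F -> a d R
step 3: stack=$ R d a  input=a d b b g $  — match a
step 4: stack=$ R d  input=d b b g $  — match d
step 5: stack=$ R  input=b b g $  — expand R -> b b g
step 6: stack=$ g b b  input=b b g $  — match b
step 7: stack=$ g b  input=b g $  — match b
Stack after step 7: $ g (top = g).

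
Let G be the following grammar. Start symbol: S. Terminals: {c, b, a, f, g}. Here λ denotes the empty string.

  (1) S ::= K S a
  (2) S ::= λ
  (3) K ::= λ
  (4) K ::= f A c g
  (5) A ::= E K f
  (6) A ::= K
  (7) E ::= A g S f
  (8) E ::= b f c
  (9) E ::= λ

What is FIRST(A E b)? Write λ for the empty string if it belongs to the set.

{b, f, g}

FIRST(K): from K::=λ we get {λ}; from K::=f A c g we get {f}. So FIRST(K) = {λ, f}.
FIRST(S): from S::=K S a we get {a, f}; from S::=λ we get {λ}. So FIRST(S) = {λ, a, f}.
FIRST(A): from A::=E K f we get {b, f, g}; from A::=K we get {λ, f}. So FIRST(A) = {λ, b, f, g}.
FIRST(E): from E::=A g S f we get {b, f, g}; from E::=b f c we get {b}; from E::=λ we get {λ}. So FIRST(E) = {λ, b, f, g}.
FIRST(A E b): take FIRST of each symbol in turn, carrying on past any symbol whose FIRST contains λ; result {b, f, g}.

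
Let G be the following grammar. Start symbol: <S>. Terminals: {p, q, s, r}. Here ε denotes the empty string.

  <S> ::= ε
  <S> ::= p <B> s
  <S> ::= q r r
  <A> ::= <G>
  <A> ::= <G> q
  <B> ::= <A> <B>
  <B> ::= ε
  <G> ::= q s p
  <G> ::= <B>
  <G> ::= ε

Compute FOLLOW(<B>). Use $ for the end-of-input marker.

FIRST(<S>) = {ε, p, q}
FIRST(<A>) = {ε, q}  (via <G>, <G> q)
FIRST(<B>) = {ε, q}  (via <A> <B>)
FIRST(<G>) = {ε, q}  (via <B>)
FOLLOW(<S>) includes $ since <S> is the start symbol.
FOLLOW(<S>): <S> appears on no right-hand side. Thus FOLLOW(<S>) = {$}.
FOLLOW(<A>): in <B>::=<A> <B>, <A> is followed by <B> with FIRST {ε, q}; in <B>::=<A> <B>, the suffix after <A> is nullable, so FOLLOW(<A>) ⊇ FOLLOW(<B>) = {q, s}. Thus FOLLOW(<A>) = {q, s}.
FOLLOW(<G>): in <A>::=<G>, the suffix after <G> is empty, so FOLLOW(<G>) ⊇ FOLLOW(<A>) = {q, s}; in <A>::=<G> q, <G> is followed by q with FIRST {q}. Thus FOLLOW(<G>) = {q, s}.
FOLLOW(<B>): in <S>::=p <B> s, <B> is followed by s with FIRST {s}; in <B>::=<A> <B>, the suffix after <B> is empty (adds nothing new); in <G>::=<B>, the suffix after <B> is empty, so FOLLOW(<B>) ⊇ FOLLOW(<G>) = {q, s}. Thus FOLLOW(<B>) = {q, s}.

{q, s}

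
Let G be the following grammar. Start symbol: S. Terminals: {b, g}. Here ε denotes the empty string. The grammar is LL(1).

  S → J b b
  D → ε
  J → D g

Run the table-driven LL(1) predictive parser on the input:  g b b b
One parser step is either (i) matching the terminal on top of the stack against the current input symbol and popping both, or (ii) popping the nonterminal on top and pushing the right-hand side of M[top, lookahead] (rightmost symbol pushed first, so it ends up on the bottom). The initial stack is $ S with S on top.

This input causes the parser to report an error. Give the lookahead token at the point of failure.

     Stack      Input      Action
  1  $ S        g b b b $  expand S → J b b
  2  $ b b J    g b b b $  expand J → D g
  3  $ b b g D  g b b b $  expand D → ε
  4  $ b b g    g b b b $  match g
  5  $ b b      b b b $    match b
  6  $ b        b b $      match b
  7  $          b $        error: stack empty but input remains

b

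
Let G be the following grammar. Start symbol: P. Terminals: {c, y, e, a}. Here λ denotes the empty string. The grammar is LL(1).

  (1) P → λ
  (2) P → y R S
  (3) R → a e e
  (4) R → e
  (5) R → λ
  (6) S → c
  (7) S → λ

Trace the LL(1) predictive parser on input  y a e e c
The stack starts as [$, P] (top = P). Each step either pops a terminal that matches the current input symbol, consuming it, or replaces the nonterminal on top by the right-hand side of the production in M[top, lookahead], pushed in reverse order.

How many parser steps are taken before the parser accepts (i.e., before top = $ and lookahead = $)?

8

     Stack      Input        Action
  1  $ P        y a e e c $  expand P → y R S
  2  $ S R y    y a e e c $  match y
  3  $ S R      a e e c $    expand R → a e e
  4  $ S e e a  a e e c $    match a
  5  $ S e e    e e c $      match e
  6  $ S e      e c $        match e
  7  $ S        c $          expand S → c
  8  $ c        c $          match c
Accept reached after 8 steps.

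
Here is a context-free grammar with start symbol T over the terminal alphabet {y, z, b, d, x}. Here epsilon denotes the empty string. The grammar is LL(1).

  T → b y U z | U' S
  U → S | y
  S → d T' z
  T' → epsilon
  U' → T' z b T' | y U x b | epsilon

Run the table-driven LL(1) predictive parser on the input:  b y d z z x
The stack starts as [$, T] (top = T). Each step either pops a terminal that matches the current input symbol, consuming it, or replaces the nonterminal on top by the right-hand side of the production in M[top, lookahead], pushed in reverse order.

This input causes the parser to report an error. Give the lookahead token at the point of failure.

x

step 1: stack=$ T  input=b y d z z x $  — expand T → b y U z
step 2: stack=$ z U y b  input=b y d z z x $  — match b
step 3: stack=$ z U y  input=y d z z x $  — match y
step 4: stack=$ z U  input=d z z x $  — expand U → S
step 5: stack=$ z S  input=d z z x $  — expand S → d T' z
step 6: stack=$ z z T' d  input=d z z x $  — match d
step 7: stack=$ z z T'  input=z z x $  — expand T' → epsilon
step 8: stack=$ z z  input=z z x $  — match z
step 9: stack=$ z  input=z x $  — match z
step 10: stack=$  input=x $  — error: stack empty but input remains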